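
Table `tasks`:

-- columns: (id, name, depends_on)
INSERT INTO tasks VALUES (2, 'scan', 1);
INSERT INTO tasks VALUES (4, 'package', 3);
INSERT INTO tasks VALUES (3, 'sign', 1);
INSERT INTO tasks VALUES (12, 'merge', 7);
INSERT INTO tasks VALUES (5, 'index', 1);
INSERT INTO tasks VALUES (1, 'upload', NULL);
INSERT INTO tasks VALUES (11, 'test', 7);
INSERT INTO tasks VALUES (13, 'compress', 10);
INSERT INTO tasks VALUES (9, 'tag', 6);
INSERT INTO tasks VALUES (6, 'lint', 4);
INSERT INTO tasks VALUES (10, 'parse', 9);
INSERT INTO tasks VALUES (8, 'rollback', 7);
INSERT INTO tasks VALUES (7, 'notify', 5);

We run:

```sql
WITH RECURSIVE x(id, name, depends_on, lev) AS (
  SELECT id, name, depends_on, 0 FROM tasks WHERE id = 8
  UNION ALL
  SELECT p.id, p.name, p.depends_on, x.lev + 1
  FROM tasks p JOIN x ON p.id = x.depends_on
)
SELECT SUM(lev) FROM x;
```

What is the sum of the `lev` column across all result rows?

6

Base: id=8 (rollback), depends_on=7, lev 0.
Iteration 1: join on id=7 -> notify (id 7, depends_on=5, lev 1).
Iteration 2: join on id=5 -> index (id 5, depends_on=1, lev 2).
Iteration 3: join on id=1 -> upload (id 1, depends_on=NULL, lev 3).
Iteration 4: depends_on is NULL; no match; recursion stops.
SUM(lev) = 0 + 1 + 2 + 3 = 6.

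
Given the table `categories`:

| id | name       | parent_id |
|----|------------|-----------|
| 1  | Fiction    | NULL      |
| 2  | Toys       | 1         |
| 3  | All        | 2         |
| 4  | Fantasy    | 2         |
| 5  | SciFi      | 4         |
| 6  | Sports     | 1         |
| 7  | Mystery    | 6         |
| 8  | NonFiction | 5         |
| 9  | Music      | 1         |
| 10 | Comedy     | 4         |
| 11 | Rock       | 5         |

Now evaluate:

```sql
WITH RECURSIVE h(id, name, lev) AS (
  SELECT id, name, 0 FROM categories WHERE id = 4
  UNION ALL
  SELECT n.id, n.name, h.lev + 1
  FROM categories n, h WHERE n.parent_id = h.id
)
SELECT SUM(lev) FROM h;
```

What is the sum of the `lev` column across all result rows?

6

Base: id=4 (Fantasy) at lev 0.
Iteration 1: rows with parent_id in {4} -> SciFi (id 5, lev 1), Comedy (id 10, lev 1).
Iteration 2: rows with parent_id in {5,10} -> NonFiction (id 8, lev 2), Rock (id 11, lev 2).
Iteration 3: no rows with parent_id in {8,11}; recursion stops.
SUM(lev) = 0 + 1 + 1 + 2 + 2 = 6.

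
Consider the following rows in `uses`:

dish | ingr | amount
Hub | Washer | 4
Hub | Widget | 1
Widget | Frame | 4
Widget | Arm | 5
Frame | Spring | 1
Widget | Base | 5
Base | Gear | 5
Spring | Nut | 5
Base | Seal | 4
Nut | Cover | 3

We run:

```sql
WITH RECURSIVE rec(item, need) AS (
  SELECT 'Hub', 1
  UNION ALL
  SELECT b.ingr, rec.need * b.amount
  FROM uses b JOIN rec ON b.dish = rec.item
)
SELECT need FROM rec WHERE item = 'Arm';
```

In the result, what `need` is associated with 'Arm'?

Base: (Hub, need=1).
Iteration 1: components of {Hub} -> Washer = 1*4 = 4, Widget = 1*1 = 1.
Iteration 2: components of {Washer,Widget} -> Arm = 1*5 = 5, Base = 1*5 = 5, Frame = 1*4 = 4.
Iteration 3: components of {Arm,Base,Frame} -> Gear = 5*5 = 25, Seal = 5*4 = 20, Spring = 4*1 = 4.
Iteration 4: components of {Gear,Seal,Spring} -> Nut = 4*5 = 20.
Iteration 5: components of {Nut} -> Cover = 20*3 = 60.
Iteration 6: no further components; recursion stops.

5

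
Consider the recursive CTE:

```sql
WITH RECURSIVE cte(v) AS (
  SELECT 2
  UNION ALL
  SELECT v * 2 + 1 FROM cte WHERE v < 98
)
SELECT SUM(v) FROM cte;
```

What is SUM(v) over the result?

374

Base: v=2.
Iteration 1: 2 < 98 holds -> v = 2 * 2 + 1 = 5.
Iteration 2: 5 < 98 holds -> v = 5 * 2 + 1 = 11.
Iteration 3: 11 < 98 holds -> v = 11 * 2 + 1 = 23.
Iteration 4: 23 < 98 holds -> v = 23 * 2 + 1 = 47.
Iteration 5: 47 < 98 holds -> v = 47 * 2 + 1 = 95.
Iteration 6: 95 < 98 holds -> v = 95 * 2 + 1 = 191.
Iteration 7: 191 < 98 fails; recursion stops.
SUM(v) = 2 + 5 + 11 + 23 + 47 + 95 + 191 = 374.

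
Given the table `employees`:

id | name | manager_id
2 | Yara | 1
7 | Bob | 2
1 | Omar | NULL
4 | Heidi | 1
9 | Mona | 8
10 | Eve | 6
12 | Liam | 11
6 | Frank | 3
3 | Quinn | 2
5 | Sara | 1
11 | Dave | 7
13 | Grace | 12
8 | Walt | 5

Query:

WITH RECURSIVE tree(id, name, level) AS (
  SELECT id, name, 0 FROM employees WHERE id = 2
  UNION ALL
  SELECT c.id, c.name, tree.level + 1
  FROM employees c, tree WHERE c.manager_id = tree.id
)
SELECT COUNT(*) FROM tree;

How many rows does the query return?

Base: id=2 (Yara) at level 0.
Iteration 1: rows with manager_id in {2} -> Quinn (id 3, level 1), Bob (id 7, level 1).
Iteration 2: rows with manager_id in {3,7} -> Frank (id 6, level 2), Dave (id 11, level 2).
Iteration 3: rows with manager_id in {6,11} -> Eve (id 10, level 3), Liam (id 12, level 3).
Iteration 4: rows with manager_id in {10,12} -> Grace (id 13, level 4).
Iteration 5: no rows with manager_id in {13}; recursion stops.
Total rows emitted: 8.

8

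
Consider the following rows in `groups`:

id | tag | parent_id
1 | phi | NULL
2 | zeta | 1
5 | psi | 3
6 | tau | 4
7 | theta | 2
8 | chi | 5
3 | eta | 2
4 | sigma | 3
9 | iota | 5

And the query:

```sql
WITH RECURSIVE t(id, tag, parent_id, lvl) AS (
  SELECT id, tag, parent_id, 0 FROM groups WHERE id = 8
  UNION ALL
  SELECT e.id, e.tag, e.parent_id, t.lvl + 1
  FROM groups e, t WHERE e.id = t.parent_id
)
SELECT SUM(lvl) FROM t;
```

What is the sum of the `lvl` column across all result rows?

10

Base: id=8 (chi), parent_id=5, lvl 0.
Iteration 1: join on id=5 -> psi (id 5, parent_id=3, lvl 1).
Iteration 2: join on id=3 -> eta (id 3, parent_id=2, lvl 2).
Iteration 3: join on id=2 -> zeta (id 2, parent_id=1, lvl 3).
Iteration 4: join on id=1 -> phi (id 1, parent_id=NULL, lvl 4).
Iteration 5: parent_id is NULL; no match; recursion stops.
SUM(lvl) = 0 + 1 + 2 + 3 + 4 = 10.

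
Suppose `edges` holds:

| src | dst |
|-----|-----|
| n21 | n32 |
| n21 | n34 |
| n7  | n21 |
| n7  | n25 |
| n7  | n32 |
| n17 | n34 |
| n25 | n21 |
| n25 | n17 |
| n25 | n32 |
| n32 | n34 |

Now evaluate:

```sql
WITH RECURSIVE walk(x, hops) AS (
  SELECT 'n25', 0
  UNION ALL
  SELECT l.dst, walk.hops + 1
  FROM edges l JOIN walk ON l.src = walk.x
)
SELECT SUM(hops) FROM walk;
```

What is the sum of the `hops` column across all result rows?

Base: (n25, hops=0).
Iteration 1: edges from {n25} -> (n17, hops=1), (n21, hops=1), (n32, hops=1).
Iteration 2: edges from {n17,n21,n32} -> (n32, hops=2), (n34, hops=2) x3. [UNION ALL keeps all 4 new rows, including repeats]
Iteration 3: edges from {n32,n34} -> (n34, hops=3).
Iteration 4: no outgoing edges from {n34}; recursion stops.
SUM(hops) = 0 + 1 + 1 + 1 + 2 + 2 + 2 + 2 + 3 = 14.

14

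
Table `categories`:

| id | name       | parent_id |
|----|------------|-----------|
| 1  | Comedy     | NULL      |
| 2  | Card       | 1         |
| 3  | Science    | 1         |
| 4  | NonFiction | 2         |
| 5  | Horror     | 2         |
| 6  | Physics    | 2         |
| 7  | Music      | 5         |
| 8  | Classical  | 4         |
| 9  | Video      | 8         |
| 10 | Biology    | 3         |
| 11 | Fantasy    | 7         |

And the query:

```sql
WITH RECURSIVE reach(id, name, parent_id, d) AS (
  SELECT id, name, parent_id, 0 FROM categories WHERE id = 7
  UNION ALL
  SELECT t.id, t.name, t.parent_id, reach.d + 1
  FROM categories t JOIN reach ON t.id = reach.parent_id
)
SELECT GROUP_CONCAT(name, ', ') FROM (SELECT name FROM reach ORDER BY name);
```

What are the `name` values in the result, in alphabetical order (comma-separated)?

Card, Comedy, Horror, Music

Base: id=7 (Music), parent_id=5, d 0.
Iteration 1: join on id=5 -> Horror (id 5, parent_id=2, d 1).
Iteration 2: join on id=2 -> Card (id 2, parent_id=1, d 2).
Iteration 3: join on id=1 -> Comedy (id 1, parent_id=NULL, d 3).
Iteration 4: parent_id is NULL; no match; recursion stops.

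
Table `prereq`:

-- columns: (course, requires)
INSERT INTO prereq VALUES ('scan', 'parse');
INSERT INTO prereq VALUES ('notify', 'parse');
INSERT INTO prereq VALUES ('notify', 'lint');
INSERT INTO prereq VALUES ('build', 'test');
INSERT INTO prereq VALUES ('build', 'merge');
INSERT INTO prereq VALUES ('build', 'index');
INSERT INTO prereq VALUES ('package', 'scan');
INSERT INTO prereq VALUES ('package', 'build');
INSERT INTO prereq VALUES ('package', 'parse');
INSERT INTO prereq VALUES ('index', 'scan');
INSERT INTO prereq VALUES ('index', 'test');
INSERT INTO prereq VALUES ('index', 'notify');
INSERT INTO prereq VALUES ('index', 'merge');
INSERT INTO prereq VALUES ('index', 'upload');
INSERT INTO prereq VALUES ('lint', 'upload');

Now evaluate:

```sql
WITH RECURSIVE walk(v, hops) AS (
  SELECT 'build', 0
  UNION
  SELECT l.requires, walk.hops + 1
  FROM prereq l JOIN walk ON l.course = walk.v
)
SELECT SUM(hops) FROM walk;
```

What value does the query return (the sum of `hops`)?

23

Base: (build, hops=0).
Iteration 1: edges from {build} -> (index, hops=1), (merge, hops=1), (test, hops=1).
Iteration 2: edges from {index,merge,test} -> (merge, hops=2), (notify, hops=2), (scan, hops=2), (test, hops=2), (upload, hops=2).
Iteration 3: edges from {merge,notify,scan,test,upload} -> (lint, hops=3), (parse, hops=3). [UNION drops 1 duplicate row(s)]
Iteration 4: edges from {lint,parse} -> (upload, hops=4).
Iteration 5: no outgoing edges from {upload}; recursion stops.
SUM(hops) = 0 + 1 + 1 + 1 + 2 + 2 + 2 + 2 + 2 + 3 + 3 + 4 = 23.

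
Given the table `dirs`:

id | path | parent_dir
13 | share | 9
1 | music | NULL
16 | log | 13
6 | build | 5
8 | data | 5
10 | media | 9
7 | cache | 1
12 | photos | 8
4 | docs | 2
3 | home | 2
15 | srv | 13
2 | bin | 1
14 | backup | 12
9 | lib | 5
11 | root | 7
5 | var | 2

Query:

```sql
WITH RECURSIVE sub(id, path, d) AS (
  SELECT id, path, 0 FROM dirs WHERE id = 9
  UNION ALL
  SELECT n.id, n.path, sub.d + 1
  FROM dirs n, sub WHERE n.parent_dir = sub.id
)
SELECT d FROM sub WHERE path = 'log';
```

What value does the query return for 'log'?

Base: id=9 (lib) at d 0.
Iteration 1: rows with parent_dir in {9} -> media (id 10, d 1), share (id 13, d 1).
Iteration 2: rows with parent_dir in {10,13} -> srv (id 15, d 2), log (id 16, d 2).
Iteration 3: no rows with parent_dir in {15,16}; recursion stops.

2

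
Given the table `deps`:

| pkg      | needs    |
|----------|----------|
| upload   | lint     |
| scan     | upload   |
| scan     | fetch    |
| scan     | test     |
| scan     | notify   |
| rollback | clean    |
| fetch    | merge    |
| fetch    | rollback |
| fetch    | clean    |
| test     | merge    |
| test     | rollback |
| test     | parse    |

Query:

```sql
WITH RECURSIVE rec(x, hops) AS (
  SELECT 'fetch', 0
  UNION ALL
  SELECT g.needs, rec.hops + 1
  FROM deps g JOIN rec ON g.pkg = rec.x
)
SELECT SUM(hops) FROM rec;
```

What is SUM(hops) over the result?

Base: (fetch, hops=0).
Iteration 1: edges from {fetch} -> (clean, hops=1), (merge, hops=1), (rollback, hops=1).
Iteration 2: edges from {clean,merge,rollback} -> (clean, hops=2).
Iteration 3: no outgoing edges from {clean}; recursion stops.
SUM(hops) = 0 + 1 + 1 + 1 + 2 = 5.

5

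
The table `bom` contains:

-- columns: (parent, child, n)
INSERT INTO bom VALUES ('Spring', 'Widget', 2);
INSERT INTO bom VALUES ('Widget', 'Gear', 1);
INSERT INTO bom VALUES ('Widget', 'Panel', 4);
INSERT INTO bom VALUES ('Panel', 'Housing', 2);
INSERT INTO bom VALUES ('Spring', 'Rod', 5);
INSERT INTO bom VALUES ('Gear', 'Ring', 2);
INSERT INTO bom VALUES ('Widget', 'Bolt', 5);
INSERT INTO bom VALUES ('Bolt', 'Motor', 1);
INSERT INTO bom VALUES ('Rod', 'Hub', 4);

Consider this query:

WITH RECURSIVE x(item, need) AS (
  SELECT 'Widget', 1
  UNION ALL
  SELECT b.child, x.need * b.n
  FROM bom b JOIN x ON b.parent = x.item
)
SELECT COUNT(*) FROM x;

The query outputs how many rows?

7

Base: (Widget, need=1).
Iteration 1: components of {Widget} -> Bolt = 1*5 = 5, Gear = 1*1 = 1, Panel = 1*4 = 4.
Iteration 2: components of {Bolt,Gear,Panel} -> Housing = 4*2 = 8, Motor = 5*1 = 5, Ring = 1*2 = 2.
Iteration 3: no further components; recursion stops.
Total rows emitted: 7.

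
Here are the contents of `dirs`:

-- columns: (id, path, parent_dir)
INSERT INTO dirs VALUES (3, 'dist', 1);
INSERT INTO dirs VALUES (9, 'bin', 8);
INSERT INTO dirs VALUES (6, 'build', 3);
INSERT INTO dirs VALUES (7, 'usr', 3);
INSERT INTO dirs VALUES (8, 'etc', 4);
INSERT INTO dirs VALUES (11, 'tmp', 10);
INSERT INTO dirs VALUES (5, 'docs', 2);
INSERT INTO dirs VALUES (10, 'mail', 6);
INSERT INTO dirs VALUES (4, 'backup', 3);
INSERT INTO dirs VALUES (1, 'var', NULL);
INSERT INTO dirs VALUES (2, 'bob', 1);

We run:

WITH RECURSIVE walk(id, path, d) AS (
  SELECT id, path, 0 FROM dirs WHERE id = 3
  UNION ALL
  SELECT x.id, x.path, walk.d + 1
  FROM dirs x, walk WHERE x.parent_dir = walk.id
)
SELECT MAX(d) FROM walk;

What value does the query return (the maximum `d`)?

3

Base: id=3 (dist) at d 0.
Iteration 1: rows with parent_dir in {3} -> backup (id 4, d 1), build (id 6, d 1), usr (id 7, d 1).
Iteration 2: rows with parent_dir in {4,6,7} -> etc (id 8, d 2), mail (id 10, d 2).
Iteration 3: rows with parent_dir in {8,10} -> bin (id 9, d 3), tmp (id 11, d 3).
Iteration 4: no rows with parent_dir in {9,11}; recursion stops.
d values: 0, 1, 1, 1, 2, 2, 3, 3; the maximum is 3.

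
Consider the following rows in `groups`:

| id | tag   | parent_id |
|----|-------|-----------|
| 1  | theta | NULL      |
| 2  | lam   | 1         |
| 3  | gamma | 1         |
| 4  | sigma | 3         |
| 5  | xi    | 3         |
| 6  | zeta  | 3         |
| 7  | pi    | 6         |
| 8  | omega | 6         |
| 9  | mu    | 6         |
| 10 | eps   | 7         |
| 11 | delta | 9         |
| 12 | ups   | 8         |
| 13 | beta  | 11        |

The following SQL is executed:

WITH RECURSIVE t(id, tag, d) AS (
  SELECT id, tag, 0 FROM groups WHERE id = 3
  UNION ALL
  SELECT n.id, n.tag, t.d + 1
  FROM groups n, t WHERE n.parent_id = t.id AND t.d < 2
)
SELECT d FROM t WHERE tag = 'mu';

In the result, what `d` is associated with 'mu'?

Base: id=3 (gamma) at d 0.
Iteration 1: rows with parent_id in {3} -> sigma (id 4, d 1), xi (id 5, d 1), zeta (id 6, d 1).
Iteration 2: rows with parent_id in {4,5,6} -> pi (id 7, d 2), omega (id 8, d 2), mu (id 9, d 2).
Iteration 3: d < 2 fails for all current rows; recursion stops.

2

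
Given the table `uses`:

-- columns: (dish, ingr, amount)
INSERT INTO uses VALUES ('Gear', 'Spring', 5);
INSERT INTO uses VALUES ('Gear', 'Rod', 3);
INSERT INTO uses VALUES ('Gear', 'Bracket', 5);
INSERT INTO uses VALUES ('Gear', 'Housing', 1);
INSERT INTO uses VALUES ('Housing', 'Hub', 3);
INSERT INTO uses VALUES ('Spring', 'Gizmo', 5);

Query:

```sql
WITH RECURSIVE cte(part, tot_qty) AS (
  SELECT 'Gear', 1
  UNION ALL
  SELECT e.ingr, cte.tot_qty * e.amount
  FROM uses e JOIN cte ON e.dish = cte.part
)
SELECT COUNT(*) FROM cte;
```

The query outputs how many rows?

7

Base: (Gear, tot_qty=1).
Iteration 1: components of {Gear} -> Bracket = 1*5 = 5, Housing = 1*1 = 1, Rod = 1*3 = 3, Spring = 1*5 = 5.
Iteration 2: components of {Bracket,Housing,Rod,Spring} -> Gizmo = 5*5 = 25, Hub = 1*3 = 3.
Iteration 3: no further components; recursion stops.
Total rows emitted: 7.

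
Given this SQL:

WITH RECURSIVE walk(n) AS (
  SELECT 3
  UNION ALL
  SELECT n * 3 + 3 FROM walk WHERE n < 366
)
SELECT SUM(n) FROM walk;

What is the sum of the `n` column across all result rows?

1629

Base: n=3.
Iteration 1: 3 < 366 holds -> n = 3 * 3 + 3 = 12.
Iteration 2: 12 < 366 holds -> n = 12 * 3 + 3 = 39.
Iteration 3: 39 < 366 holds -> n = 39 * 3 + 3 = 120.
Iteration 4: 120 < 366 holds -> n = 120 * 3 + 3 = 363.
Iteration 5: 363 < 366 holds -> n = 363 * 3 + 3 = 1092.
Iteration 6: 1092 < 366 fails; recursion stops.
SUM(n) = 3 + 12 + 39 + 120 + 363 + 1092 = 1629.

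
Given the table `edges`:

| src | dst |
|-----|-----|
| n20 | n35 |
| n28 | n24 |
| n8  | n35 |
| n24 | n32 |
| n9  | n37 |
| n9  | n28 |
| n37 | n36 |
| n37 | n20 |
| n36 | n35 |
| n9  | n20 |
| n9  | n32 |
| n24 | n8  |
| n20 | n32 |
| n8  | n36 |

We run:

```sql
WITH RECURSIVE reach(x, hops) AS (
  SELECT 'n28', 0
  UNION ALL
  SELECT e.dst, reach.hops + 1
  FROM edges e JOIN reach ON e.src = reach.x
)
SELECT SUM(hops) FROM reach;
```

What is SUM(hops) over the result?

Base: (n28, hops=0).
Iteration 1: edges from {n28} -> (n24, hops=1).
Iteration 2: edges from {n24} -> (n32, hops=2), (n8, hops=2).
Iteration 3: edges from {n32,n8} -> (n35, hops=3), (n36, hops=3).
Iteration 4: edges from {n35,n36} -> (n35, hops=4).
Iteration 5: no outgoing edges from {n35}; recursion stops.
SUM(hops) = 0 + 1 + 2 + 2 + 3 + 3 + 4 = 15.

15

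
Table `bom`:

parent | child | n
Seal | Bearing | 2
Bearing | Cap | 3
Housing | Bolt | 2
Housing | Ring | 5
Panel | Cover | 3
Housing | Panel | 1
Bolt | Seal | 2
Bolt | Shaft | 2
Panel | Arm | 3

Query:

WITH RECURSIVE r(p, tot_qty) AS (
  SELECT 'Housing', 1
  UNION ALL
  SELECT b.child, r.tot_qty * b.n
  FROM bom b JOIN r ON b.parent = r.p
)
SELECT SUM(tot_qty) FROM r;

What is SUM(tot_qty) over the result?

55

Base: (Housing, tot_qty=1).
Iteration 1: components of {Housing} -> Bolt = 1*2 = 2, Panel = 1*1 = 1, Ring = 1*5 = 5.
Iteration 2: components of {Bolt,Panel,Ring} -> Arm = 1*3 = 3, Cover = 1*3 = 3, Seal = 2*2 = 4, Shaft = 2*2 = 4.
Iteration 3: components of {Arm,Cover,Seal,Shaft} -> Bearing = 4*2 = 8.
Iteration 4: components of {Bearing} -> Cap = 8*3 = 24.
Iteration 5: no further components; recursion stops.
SUM(tot_qty) = 1 + 2 + 1 + 5 + 4 + 4 + 3 + 3 + 8 + 24 = 55.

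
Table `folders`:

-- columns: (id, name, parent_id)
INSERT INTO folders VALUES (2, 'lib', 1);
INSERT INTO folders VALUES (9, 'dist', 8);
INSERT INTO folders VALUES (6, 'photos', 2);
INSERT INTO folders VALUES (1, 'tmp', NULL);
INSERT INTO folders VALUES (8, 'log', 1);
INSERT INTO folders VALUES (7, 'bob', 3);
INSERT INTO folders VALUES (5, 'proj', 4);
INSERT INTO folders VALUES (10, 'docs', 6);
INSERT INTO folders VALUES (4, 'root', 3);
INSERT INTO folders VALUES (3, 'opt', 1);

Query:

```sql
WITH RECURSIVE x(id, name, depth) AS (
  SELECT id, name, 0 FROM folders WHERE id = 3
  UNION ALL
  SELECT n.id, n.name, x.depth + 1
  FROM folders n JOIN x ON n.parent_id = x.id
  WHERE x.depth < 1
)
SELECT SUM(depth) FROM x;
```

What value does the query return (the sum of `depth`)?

Base: id=3 (opt) at depth 0.
Iteration 1: rows with parent_id in {3} -> root (id 4, depth 1), bob (id 7, depth 1).
Iteration 2: depth < 1 fails for all current rows; recursion stops.
SUM(depth) = 0 + 1 + 1 = 2.

2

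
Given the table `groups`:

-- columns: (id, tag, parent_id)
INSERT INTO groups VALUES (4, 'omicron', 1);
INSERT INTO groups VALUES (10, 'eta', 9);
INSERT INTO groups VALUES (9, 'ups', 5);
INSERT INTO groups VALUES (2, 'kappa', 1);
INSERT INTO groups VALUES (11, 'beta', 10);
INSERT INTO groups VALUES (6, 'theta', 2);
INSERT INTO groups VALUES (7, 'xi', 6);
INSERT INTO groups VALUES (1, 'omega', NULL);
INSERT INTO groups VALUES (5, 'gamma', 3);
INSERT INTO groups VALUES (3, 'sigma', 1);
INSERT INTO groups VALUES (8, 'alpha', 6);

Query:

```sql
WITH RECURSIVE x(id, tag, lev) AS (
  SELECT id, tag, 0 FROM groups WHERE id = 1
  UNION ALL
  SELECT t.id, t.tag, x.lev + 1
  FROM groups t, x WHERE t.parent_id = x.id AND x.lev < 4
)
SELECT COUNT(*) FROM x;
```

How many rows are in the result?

10

Base: id=1 (omega) at lev 0.
Iteration 1: rows with parent_id in {1} -> kappa (id 2, lev 1), sigma (id 3, lev 1), omicron (id 4, lev 1).
Iteration 2: rows with parent_id in {2,3,4} -> gamma (id 5, lev 2), theta (id 6, lev 2).
Iteration 3: rows with parent_id in {5,6} -> xi (id 7, lev 3), alpha (id 8, lev 3), ups (id 9, lev 3).
Iteration 4: rows with parent_id in {7,8,9} -> eta (id 10, lev 4).
Iteration 5: lev < 4 fails for all current rows; recursion stops.
Total rows emitted: 10.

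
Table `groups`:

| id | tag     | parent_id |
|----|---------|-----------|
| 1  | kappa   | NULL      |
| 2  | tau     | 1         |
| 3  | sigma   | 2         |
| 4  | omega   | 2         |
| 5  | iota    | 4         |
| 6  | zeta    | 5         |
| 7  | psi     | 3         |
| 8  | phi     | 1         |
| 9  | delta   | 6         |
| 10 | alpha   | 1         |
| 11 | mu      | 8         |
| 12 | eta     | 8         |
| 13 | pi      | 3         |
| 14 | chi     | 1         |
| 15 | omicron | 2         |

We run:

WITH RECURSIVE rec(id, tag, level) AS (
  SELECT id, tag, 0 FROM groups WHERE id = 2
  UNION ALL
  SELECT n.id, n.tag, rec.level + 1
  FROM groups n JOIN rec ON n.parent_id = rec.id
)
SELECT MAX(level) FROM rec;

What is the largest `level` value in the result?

4

Base: id=2 (tau) at level 0.
Iteration 1: rows with parent_id in {2} -> sigma (id 3, level 1), omega (id 4, level 1), omicron (id 15, level 1).
Iteration 2: rows with parent_id in {3,4,15} -> iota (id 5, level 2), psi (id 7, level 2), pi (id 13, level 2).
Iteration 3: rows with parent_id in {5,7,13} -> zeta (id 6, level 3).
Iteration 4: rows with parent_id in {6} -> delta (id 9, level 4).
Iteration 5: no rows with parent_id in {9}; recursion stops.
level values: 0, 1, 1, 1, 2, 2, 2, 3, 4; the maximum is 4.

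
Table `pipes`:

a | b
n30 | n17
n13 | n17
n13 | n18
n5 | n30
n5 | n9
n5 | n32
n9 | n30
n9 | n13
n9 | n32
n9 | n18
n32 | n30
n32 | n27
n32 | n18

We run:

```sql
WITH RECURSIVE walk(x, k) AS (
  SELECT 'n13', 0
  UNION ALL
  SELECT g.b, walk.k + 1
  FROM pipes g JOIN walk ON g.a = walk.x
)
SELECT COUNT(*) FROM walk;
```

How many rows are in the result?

3

Base: (n13, k=0).
Iteration 1: edges from {n13} -> (n17, k=1), (n18, k=1).
Iteration 2: no outgoing edges from {n17,n18}; recursion stops.
Total rows emitted: 3.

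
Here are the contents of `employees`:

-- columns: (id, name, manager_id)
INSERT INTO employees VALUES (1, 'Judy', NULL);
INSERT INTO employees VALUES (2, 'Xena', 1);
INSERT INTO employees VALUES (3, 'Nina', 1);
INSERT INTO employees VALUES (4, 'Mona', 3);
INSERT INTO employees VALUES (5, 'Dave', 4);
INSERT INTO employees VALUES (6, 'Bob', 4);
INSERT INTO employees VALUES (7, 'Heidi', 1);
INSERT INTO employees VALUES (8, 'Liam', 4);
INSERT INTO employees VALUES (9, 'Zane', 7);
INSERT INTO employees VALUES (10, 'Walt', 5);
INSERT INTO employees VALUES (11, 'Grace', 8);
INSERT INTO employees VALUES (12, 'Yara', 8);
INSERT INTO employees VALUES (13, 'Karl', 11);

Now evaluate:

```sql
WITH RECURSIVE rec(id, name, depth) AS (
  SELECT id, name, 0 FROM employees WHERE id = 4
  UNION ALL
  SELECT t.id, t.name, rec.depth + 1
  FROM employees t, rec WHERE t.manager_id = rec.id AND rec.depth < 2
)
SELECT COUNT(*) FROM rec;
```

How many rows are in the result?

Base: id=4 (Mona) at depth 0.
Iteration 1: rows with manager_id in {4} -> Dave (id 5, depth 1), Bob (id 6, depth 1), Liam (id 8, depth 1).
Iteration 2: rows with manager_id in {5,6,8} -> Walt (id 10, depth 2), Grace (id 11, depth 2), Yara (id 12, depth 2).
Iteration 3: depth < 2 fails for all current rows; recursion stops.
Total rows emitted: 7.

7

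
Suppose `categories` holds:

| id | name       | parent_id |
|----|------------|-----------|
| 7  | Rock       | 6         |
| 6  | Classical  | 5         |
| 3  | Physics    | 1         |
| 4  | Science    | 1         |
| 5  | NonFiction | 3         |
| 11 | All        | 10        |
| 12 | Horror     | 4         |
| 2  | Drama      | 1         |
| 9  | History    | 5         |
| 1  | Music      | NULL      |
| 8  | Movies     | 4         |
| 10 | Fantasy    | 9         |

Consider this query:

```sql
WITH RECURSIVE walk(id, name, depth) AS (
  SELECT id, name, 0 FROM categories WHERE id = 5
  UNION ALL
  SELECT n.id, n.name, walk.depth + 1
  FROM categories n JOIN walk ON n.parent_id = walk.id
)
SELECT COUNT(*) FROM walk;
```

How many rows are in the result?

6

Base: id=5 (NonFiction) at depth 0.
Iteration 1: rows with parent_id in {5} -> Classical (id 6, depth 1), History (id 9, depth 1).
Iteration 2: rows with parent_id in {6,9} -> Rock (id 7, depth 2), Fantasy (id 10, depth 2).
Iteration 3: rows with parent_id in {7,10} -> All (id 11, depth 3).
Iteration 4: no rows with parent_id in {11}; recursion stops.
Total rows emitted: 6.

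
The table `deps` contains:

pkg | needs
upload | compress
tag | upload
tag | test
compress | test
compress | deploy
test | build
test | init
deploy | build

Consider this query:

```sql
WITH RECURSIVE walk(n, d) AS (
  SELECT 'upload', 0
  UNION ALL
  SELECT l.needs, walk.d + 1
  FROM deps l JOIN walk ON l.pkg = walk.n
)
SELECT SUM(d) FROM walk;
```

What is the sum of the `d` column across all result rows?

14

Base: (upload, d=0).
Iteration 1: edges from {upload} -> (compress, d=1).
Iteration 2: edges from {compress} -> (deploy, d=2), (test, d=2).
Iteration 3: edges from {deploy,test} -> (build, d=3) x2, (init, d=3). [UNION ALL keeps all 3 new rows, including repeats]
Iteration 4: no outgoing edges from {build,init}; recursion stops.
SUM(d) = 0 + 1 + 2 + 2 + 3 + 3 + 3 = 14.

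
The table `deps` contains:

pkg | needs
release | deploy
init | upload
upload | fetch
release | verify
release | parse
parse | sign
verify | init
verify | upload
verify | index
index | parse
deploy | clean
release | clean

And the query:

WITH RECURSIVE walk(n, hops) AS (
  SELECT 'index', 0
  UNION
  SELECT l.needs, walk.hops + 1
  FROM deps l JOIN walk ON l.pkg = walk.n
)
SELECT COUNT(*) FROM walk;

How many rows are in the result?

Base: (index, hops=0).
Iteration 1: edges from {index} -> (parse, hops=1).
Iteration 2: edges from {parse} -> (sign, hops=2).
Iteration 3: no outgoing edges from {sign}; recursion stops.
Total rows emitted: 3.

3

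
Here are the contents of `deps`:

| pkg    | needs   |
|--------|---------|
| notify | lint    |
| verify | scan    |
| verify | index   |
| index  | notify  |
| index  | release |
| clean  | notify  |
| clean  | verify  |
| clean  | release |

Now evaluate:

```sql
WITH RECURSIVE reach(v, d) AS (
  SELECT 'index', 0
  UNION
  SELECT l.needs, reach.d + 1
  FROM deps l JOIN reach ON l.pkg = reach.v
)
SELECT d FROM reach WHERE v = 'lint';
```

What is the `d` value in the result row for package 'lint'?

Base: (index, d=0).
Iteration 1: edges from {index} -> (notify, d=1), (release, d=1).
Iteration 2: edges from {notify,release} -> (lint, d=2).
Iteration 3: no outgoing edges from {lint}; recursion stops.

2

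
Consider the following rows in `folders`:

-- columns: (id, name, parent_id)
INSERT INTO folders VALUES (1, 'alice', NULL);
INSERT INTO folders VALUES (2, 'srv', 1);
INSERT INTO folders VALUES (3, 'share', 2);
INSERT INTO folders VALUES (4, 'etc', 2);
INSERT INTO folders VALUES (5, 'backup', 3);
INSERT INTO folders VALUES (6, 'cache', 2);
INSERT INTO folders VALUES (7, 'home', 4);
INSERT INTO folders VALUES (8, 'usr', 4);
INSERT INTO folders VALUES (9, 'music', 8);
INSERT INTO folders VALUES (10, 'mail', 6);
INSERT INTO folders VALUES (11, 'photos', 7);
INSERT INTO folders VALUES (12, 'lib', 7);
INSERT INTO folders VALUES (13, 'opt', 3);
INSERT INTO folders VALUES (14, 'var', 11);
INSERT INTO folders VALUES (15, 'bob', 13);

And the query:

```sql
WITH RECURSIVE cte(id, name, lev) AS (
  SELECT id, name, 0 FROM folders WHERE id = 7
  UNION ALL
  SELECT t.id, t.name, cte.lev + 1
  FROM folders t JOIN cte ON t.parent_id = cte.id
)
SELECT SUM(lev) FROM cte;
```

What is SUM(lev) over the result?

Base: id=7 (home) at lev 0.
Iteration 1: rows with parent_id in {7} -> photos (id 11, lev 1), lib (id 12, lev 1).
Iteration 2: rows with parent_id in {11,12} -> var (id 14, lev 2).
Iteration 3: no rows with parent_id in {14}; recursion stops.
SUM(lev) = 0 + 1 + 1 + 2 = 4.

4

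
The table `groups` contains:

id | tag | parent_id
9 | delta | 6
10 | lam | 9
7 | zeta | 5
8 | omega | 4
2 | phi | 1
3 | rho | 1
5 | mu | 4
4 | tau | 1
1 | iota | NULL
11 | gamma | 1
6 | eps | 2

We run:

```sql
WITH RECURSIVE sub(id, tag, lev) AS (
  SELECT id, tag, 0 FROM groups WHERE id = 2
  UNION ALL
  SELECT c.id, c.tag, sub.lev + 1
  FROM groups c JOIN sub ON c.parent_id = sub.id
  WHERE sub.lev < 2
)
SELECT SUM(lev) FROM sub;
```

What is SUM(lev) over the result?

Base: id=2 (phi) at lev 0.
Iteration 1: rows with parent_id in {2} -> eps (id 6, lev 1).
Iteration 2: rows with parent_id in {6} -> delta (id 9, lev 2).
Iteration 3: lev < 2 fails for all current rows; recursion stops.
SUM(lev) = 0 + 1 + 2 = 3.

3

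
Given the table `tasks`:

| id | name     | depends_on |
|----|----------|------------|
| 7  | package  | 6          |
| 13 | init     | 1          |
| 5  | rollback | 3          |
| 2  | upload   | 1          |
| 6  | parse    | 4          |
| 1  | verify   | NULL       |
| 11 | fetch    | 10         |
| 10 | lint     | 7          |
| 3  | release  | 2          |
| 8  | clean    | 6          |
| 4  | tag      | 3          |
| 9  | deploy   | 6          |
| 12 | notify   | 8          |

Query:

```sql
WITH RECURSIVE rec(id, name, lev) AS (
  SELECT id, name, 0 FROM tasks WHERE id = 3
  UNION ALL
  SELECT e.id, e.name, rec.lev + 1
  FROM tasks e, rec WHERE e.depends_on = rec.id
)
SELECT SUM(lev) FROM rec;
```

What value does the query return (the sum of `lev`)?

26

Base: id=3 (release) at lev 0.
Iteration 1: rows with depends_on in {3} -> tag (id 4, lev 1), rollback (id 5, lev 1).
Iteration 2: rows with depends_on in {4,5} -> parse (id 6, lev 2).
Iteration 3: rows with depends_on in {6} -> package (id 7, lev 3), clean (id 8, lev 3), deploy (id 9, lev 3).
Iteration 4: rows with depends_on in {7,8,9} -> lint (id 10, lev 4), notify (id 12, lev 4).
Iteration 5: rows with depends_on in {10,12} -> fetch (id 11, lev 5).
Iteration 6: no rows with depends_on in {11}; recursion stops.
SUM(lev) = 0 + 1 + 1 + 2 + 3 + 3 + 3 + 4 + 4 + 5 = 26.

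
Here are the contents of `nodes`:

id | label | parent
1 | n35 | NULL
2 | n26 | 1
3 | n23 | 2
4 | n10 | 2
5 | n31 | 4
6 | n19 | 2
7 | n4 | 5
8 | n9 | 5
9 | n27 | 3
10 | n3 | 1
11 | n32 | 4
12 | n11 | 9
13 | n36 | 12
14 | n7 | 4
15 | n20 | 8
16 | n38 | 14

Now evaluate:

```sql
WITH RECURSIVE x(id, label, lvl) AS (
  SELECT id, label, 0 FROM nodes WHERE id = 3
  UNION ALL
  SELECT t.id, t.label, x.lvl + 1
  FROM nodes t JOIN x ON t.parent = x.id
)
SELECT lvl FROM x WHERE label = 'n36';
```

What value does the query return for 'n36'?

3

Base: id=3 (n23) at lvl 0.
Iteration 1: rows with parent in {3} -> n27 (id 9, lvl 1).
Iteration 2: rows with parent in {9} -> n11 (id 12, lvl 2).
Iteration 3: rows with parent in {12} -> n36 (id 13, lvl 3).
Iteration 4: no rows with parent in {13}; recursion stops.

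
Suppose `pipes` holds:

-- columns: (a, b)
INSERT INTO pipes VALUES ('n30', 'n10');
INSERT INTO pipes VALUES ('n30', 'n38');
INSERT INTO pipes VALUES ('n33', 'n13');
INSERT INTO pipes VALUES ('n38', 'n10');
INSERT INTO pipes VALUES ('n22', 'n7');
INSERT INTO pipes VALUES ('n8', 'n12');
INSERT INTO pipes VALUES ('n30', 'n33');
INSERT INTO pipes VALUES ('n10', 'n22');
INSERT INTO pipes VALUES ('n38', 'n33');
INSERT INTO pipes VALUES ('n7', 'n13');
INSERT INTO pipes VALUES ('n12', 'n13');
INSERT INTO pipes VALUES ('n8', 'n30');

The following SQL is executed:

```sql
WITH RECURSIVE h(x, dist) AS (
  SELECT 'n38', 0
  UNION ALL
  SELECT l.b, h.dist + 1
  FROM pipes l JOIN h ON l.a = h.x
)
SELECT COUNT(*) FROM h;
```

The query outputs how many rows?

7

Base: (n38, dist=0).
Iteration 1: edges from {n38} -> (n10, dist=1), (n33, dist=1).
Iteration 2: edges from {n10,n33} -> (n13, dist=2), (n22, dist=2).
Iteration 3: edges from {n13,n22} -> (n7, dist=3).
Iteration 4: edges from {n7} -> (n13, dist=4).
Iteration 5: no outgoing edges from {n13}; recursion stops.
Total rows emitted: 7.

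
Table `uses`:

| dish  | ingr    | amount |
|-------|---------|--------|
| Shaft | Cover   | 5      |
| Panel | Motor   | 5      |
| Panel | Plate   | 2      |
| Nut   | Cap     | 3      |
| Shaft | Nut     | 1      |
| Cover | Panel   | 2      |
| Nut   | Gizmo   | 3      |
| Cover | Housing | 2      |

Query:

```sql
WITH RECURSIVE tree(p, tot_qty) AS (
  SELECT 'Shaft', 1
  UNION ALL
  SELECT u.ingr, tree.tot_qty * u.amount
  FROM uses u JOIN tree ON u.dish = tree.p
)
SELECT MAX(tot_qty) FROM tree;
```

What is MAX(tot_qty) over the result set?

Base: (Shaft, tot_qty=1).
Iteration 1: components of {Shaft} -> Cover = 1*5 = 5, Nut = 1*1 = 1.
Iteration 2: components of {Cover,Nut} -> Cap = 1*3 = 3, Gizmo = 1*3 = 3, Housing = 5*2 = 10, Panel = 5*2 = 10.
Iteration 3: components of {Cap,Gizmo,Housing,Panel} -> Motor = 10*5 = 50, Plate = 10*2 = 20.
Iteration 4: no further components; recursion stops.
tot_qty values: 1, 5, 1, 10, 10, 3, 3, 20, 50; the maximum is 50.

50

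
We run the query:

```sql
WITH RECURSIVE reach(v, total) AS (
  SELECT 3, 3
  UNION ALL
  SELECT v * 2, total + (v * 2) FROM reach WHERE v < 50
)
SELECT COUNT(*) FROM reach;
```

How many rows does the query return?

6

Base: v=3, total=3.
Iteration 1: 3 < 50 holds -> v = 3 * 2 = 6, total = 3 + 6 = 9.
Iteration 2: 6 < 50 holds -> v = 6 * 2 = 12, total = 9 + 12 = 21.
Iteration 3: 12 < 50 holds -> v = 12 * 2 = 24, total = 21 + 24 = 45.
Iteration 4: 24 < 50 holds -> v = 24 * 2 = 48, total = 45 + 48 = 93.
Iteration 5: 48 < 50 holds -> v = 48 * 2 = 96, total = 93 + 96 = 189.
Iteration 6: 96 < 50 fails; recursion stops.
Total rows emitted: 6.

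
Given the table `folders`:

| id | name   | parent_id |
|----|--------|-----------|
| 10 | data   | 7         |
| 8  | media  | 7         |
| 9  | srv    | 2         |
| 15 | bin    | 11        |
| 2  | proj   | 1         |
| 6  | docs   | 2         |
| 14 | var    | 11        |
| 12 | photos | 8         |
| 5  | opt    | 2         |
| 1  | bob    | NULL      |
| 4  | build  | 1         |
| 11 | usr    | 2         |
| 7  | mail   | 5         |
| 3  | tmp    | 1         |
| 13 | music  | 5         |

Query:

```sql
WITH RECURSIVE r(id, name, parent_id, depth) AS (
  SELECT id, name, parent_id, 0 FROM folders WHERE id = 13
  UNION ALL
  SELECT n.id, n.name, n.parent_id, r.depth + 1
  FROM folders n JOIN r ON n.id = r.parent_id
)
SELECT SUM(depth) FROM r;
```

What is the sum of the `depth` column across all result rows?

6

Base: id=13 (music), parent_id=5, depth 0.
Iteration 1: join on id=5 -> opt (id 5, parent_id=2, depth 1).
Iteration 2: join on id=2 -> proj (id 2, parent_id=1, depth 2).
Iteration 3: join on id=1 -> bob (id 1, parent_id=NULL, depth 3).
Iteration 4: parent_id is NULL; no match; recursion stops.
SUM(depth) = 0 + 1 + 2 + 3 = 6.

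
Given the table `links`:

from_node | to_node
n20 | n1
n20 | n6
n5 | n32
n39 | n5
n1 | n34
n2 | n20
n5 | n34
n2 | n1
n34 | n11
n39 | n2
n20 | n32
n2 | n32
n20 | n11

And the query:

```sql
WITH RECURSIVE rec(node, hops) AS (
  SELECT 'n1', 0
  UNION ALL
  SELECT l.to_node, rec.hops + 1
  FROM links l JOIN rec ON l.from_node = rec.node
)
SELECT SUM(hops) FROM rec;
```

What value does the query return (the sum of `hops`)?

3

Base: (n1, hops=0).
Iteration 1: edges from {n1} -> (n34, hops=1).
Iteration 2: edges from {n34} -> (n11, hops=2).
Iteration 3: no outgoing edges from {n11}; recursion stops.
SUM(hops) = 0 + 1 + 2 = 3.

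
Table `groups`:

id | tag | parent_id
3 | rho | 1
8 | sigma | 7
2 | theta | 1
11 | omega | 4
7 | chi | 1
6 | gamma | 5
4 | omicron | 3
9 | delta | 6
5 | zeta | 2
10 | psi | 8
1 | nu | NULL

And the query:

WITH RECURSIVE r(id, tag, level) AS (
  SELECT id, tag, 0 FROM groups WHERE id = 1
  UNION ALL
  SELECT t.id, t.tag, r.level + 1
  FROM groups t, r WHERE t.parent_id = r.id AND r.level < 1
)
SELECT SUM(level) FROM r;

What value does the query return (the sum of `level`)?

Base: id=1 (nu) at level 0.
Iteration 1: rows with parent_id in {1} -> theta (id 2, level 1), rho (id 3, level 1), chi (id 7, level 1).
Iteration 2: level < 1 fails for all current rows; recursion stops.
SUM(level) = 0 + 1 + 1 + 1 = 3.

3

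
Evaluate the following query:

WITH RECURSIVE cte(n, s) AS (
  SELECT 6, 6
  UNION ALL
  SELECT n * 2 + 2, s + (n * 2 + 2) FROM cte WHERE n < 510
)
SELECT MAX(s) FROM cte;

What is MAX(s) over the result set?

Base: n=6, s=6.
Iteration 1: 6 < 510 holds -> n = 6 * 2 + 2 = 14, s = 6 + 14 = 20.
Iteration 2: 14 < 510 holds -> n = 14 * 2 + 2 = 30, s = 20 + 30 = 50.
Iteration 3: 30 < 510 holds -> n = 30 * 2 + 2 = 62, s = 50 + 62 = 112.
Iteration 4: 62 < 510 holds -> n = 62 * 2 + 2 = 126, s = 112 + 126 = 238.
Iteration 5: 126 < 510 holds -> n = 126 * 2 + 2 = 254, s = 238 + 254 = 492.
Iteration 6: 254 < 510 holds -> n = 254 * 2 + 2 = 510, s = 492 + 510 = 1002.
Iteration 7: 510 < 510 fails; recursion stops.
s values: 6, 20, 50, 112, 238, 492, 1002; the maximum is 1002.

1002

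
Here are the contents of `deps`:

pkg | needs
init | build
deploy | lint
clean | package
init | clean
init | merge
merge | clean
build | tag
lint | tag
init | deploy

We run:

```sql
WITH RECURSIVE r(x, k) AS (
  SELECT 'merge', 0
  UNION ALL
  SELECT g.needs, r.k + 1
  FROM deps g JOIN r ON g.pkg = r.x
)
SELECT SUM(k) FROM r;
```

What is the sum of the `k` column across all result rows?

3

Base: (merge, k=0).
Iteration 1: edges from {merge} -> (clean, k=1).
Iteration 2: edges from {clean} -> (package, k=2).
Iteration 3: no outgoing edges from {package}; recursion stops.
SUM(k) = 0 + 1 + 2 = 3.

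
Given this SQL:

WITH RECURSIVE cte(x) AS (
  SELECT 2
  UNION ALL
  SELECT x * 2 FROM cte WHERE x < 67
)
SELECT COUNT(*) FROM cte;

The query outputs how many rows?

7

Base: x=2.
Iteration 1: 2 < 67 holds -> x = 2 * 2 = 4.
Iteration 2: 4 < 67 holds -> x = 4 * 2 = 8.
Iteration 3: 8 < 67 holds -> x = 8 * 2 = 16.
Iteration 4: 16 < 67 holds -> x = 16 * 2 = 32.
Iteration 5: 32 < 67 holds -> x = 32 * 2 = 64.
Iteration 6: 64 < 67 holds -> x = 64 * 2 = 128.
Iteration 7: 128 < 67 fails; recursion stops.
Total rows emitted: 7.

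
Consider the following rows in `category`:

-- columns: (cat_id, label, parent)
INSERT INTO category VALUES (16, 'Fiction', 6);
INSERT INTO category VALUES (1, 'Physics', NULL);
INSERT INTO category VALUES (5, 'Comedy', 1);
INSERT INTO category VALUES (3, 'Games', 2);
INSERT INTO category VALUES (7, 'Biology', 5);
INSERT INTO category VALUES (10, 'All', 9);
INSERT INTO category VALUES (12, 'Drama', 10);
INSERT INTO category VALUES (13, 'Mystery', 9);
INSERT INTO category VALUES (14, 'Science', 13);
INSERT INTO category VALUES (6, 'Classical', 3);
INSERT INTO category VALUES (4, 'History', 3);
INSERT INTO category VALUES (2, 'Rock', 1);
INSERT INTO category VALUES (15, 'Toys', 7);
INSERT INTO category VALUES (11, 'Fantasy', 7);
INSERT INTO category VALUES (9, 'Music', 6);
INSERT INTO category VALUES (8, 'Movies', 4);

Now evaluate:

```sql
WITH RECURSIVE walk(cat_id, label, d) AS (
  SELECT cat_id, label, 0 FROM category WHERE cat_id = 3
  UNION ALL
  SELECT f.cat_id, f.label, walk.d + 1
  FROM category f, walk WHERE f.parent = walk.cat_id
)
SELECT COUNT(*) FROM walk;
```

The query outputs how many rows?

Base: cat_id=3 (Games) at d 0.
Iteration 1: rows with parent in {3} -> History (id 4, d 1), Classical (id 6, d 1).
Iteration 2: rows with parent in {4,6} -> Movies (id 8, d 2), Music (id 9, d 2), Fiction (id 16, d 2).
Iteration 3: rows with parent in {8,9,16} -> All (id 10, d 3), Mystery (id 13, d 3).
Iteration 4: rows with parent in {10,13} -> Drama (id 12, d 4), Science (id 14, d 4).
Iteration 5: no rows with parent in {12,14}; recursion stops.
Total rows emitted: 10.

10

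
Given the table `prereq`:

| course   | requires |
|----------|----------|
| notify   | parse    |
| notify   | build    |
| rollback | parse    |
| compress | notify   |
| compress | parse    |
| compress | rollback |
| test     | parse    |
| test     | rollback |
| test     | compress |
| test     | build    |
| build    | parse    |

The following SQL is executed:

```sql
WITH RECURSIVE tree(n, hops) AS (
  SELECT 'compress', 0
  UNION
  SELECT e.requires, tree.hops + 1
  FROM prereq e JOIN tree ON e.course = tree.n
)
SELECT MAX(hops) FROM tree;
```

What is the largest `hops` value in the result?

Base: (compress, hops=0).
Iteration 1: edges from {compress} -> (notify, hops=1), (parse, hops=1), (rollback, hops=1).
Iteration 2: edges from {notify,parse,rollback} -> (build, hops=2), (parse, hops=2). [UNION drops 1 duplicate row(s)]
Iteration 3: edges from {build,parse} -> (parse, hops=3).
Iteration 4: no outgoing edges from {parse}; recursion stops.
hops values: 0, 1, 1, 1, 2, 2, 3; the maximum is 3.

3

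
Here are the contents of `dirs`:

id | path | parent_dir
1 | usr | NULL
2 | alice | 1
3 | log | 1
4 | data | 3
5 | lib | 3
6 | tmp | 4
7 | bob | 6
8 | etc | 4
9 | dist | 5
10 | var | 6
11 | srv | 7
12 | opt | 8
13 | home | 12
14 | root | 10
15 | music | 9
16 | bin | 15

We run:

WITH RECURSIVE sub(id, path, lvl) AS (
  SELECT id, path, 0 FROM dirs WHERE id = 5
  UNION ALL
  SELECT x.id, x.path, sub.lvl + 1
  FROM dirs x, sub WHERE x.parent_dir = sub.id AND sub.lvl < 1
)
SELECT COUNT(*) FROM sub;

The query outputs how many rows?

2

Base: id=5 (lib) at lvl 0.
Iteration 1: rows with parent_dir in {5} -> dist (id 9, lvl 1).
Iteration 2: lvl < 1 fails for all current rows; recursion stops.
Total rows emitted: 2.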